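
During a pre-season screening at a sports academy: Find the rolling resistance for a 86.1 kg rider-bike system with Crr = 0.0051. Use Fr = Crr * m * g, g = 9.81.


m * g = 86.1 * 9.81 = 844.641 N
Fr = 0.0051 * 844.641 = 4.308 N

4.308 N


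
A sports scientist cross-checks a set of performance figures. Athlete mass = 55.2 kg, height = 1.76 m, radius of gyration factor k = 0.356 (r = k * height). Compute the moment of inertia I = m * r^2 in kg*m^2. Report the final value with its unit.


r = k * height = 0.356 * 1.76 = 0.62656 m
r^2 = 0.62656^2 = 0.392577
I = 55.2 * 0.392577 = 21.67 kg*m^2

21.67 kg*m^2


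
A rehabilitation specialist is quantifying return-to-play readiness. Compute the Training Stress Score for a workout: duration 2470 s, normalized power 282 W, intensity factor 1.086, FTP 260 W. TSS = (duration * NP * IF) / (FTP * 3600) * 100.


Product = 2470 * 282 * 1.086 = 756442.44
Base = 260 * 3600 = 936000
TSS = 756442.44 / 936000 * 100 = 80.82

80.82 TSS


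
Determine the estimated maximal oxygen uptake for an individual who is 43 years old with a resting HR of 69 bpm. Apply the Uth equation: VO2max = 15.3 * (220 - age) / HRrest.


HRmax = 220 - 43 = 177
VO2max = 15.3 * (177 / 69)
= 15.3 * 2.5652
= 39.25 mL/kg/min

39.25 mL/kg/min


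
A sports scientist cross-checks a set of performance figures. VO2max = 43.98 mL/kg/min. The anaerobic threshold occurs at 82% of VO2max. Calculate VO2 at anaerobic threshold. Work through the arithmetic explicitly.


AT fraction = 82 / 100 = 0.82
AT VO2 = 43.98 * 0.82
= 36.06 mL/kg/min

36.06 mL/kg/min


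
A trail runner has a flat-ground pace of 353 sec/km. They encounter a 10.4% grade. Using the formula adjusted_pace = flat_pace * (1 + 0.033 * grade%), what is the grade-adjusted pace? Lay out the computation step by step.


Grade factor = 1 + 0.033 * 10.4 = 1.3432
Adjusted = 353 * 1.3432 = 474.15 sec/km

474.15 s/km


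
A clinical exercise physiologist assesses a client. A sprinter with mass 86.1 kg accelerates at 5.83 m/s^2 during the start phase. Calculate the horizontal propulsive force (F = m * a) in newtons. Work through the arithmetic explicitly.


F = m * a
= 86.1 * 5.83
= 501.96 N

501.96 N


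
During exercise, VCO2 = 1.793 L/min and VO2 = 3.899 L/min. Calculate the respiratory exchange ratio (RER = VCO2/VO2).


RER = VCO2 / VO2
= 1.793 / 3.899
= 0.4599

0.4599


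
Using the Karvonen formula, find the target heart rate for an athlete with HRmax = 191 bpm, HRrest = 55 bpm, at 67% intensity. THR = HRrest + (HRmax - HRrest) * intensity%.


HRR = 191 - 55 = 136
THR = 55 + 136 * 0.67
= 55 + 91.12
= 146.12 bpm

146.12 bpm


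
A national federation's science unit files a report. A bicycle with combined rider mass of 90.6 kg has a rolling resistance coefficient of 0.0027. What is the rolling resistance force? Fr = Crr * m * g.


Fr = 0.0027 * 90.6 * 9.81
= 0.24462 * 9.81
= 2.4 N

2.4 N


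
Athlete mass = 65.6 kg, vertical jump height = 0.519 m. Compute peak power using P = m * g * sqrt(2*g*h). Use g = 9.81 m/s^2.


sqrt(2 * 9.81 * 0.519) = sqrt(10.18278) = 3.191047 m/s
P = 65.6 * 9.81 * 3.191047
= 2053.55 W

2053.55 W


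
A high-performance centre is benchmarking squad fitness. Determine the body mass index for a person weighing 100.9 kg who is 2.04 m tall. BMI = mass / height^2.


BMI = mass / height^2
= 100.9 / 2.04^2
= 100.9 / 4.1616
= 24.25 kg/m^2

24.25 kg/m^2


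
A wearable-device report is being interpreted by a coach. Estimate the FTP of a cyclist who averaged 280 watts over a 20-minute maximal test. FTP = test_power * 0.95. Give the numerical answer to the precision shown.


FTP = 280 * 0.95 = 266.0 W

266.0 W


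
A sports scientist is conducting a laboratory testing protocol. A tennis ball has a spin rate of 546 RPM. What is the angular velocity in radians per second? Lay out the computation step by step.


Convert RPM to rad/s: multiply by 2*pi and divide by 60
omega = 546 * 2 * pi / 60
= 57.177 rad/s

57.177 rad/s


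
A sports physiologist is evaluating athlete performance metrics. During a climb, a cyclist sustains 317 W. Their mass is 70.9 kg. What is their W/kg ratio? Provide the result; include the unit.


Power-to-weight = 317 W / 70.9 kg
= 4.471 W/kg

4.471 W/kg


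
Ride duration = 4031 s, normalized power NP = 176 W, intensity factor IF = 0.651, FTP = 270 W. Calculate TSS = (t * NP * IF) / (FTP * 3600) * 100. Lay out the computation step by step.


Numerator = 4031 * 176 * 0.651 = 461855.856
Denominator = 270 * 3600 = 972000
TSS = 461855.856 / 972000 * 100
= 47.52

47.52 TSS


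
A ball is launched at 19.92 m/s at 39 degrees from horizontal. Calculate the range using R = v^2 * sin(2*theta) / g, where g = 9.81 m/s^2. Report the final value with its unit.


sin(2 * 39) = sin(78) = 0.978148
v^2 = 19.92^2 = 396.8064
R = 396.8064 * 0.978148 / 9.81
= 39.565 m

39.565 m


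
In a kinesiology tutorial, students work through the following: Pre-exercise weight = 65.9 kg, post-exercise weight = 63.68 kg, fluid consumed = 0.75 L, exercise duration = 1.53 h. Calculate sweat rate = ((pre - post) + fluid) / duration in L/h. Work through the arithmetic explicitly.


Weight loss = 65.9 - 63.68 = 2.22 kg (approx L)
Total sweat = 2.22 + 0.75 = 2.97 L
Sweat rate = 2.97 / 1.53 = 1.941 L/h

1.941 L/h


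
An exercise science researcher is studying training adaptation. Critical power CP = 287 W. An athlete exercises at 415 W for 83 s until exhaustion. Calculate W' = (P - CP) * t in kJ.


P - CP = 415 - 287 = 128 W
W' = 128 * 83 = 10624 J
= 10624 / 1000 = 10.624 kJ

10.624 kJ


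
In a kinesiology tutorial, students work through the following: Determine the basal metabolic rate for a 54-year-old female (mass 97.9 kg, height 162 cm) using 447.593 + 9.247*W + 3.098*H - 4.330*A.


BMR = 447.593 + 9.247*97.9 + 3.098*162 - 4.330*54
= 1620.93 kcal/day

1620.93 kcal/day


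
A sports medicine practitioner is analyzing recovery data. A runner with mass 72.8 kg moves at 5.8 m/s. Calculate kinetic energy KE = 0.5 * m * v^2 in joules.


v^2 = 5.8^2 = 33.64
KE = 0.5 * 72.8 * 33.64
= 1224.5 J

1224.5 J


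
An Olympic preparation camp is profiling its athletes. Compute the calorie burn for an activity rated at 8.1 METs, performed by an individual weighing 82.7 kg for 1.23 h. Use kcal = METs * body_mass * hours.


Product of METs and mass = 8.1 * 82.7 = 669.87
Total kcal = 669.87 * 1.23 = 823.94 kcal

823.94 kcal


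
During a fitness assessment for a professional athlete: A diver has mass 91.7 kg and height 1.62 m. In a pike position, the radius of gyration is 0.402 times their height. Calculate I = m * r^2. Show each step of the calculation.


r = 0.402 * 1.62 = 0.65124 m
I = m * r^2 = 91.7 * 0.424114 = 38.891 kg*m^2

38.891 kg*m^2


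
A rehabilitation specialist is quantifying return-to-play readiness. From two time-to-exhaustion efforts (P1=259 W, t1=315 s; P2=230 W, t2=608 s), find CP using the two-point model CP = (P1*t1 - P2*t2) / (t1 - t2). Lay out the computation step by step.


Work in trial 1 = 81585 J
Work in trial 2 = 139840 J
Delta work = -58255 J
Delta time = -293 s
CP = -58255 / -293 = 198.82 W

198.82 W


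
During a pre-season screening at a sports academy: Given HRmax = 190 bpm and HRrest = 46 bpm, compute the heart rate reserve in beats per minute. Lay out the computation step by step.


Heart rate reserve = maximum HR minus resting HR
HRR = 190 - 46 = 144 bpm

144 bpm


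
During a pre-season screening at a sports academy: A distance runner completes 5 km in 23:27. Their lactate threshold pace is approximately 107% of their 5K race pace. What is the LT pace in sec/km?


Convert to seconds: 23 min 27 s = 1407 s
Pace per km = 1407 / 5 = 281.4 s/km
LT pace = 281.4 * 1.07 = 301.1 s/km

301.1 s/km


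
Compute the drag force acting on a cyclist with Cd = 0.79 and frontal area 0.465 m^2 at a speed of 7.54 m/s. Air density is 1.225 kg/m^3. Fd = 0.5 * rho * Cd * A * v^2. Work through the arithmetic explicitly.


Step 1: v^2 = 56.8516
Step 2: Fd = 0.5 * 1.225 * 0.79 * 0.465 * 56.8516
= 12.792 N

12.792 N


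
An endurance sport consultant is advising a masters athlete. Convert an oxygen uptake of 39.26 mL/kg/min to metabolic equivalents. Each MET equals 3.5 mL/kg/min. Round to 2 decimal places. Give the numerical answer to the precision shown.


One MET = 3.5 mL/kg/min
Number of METs = 39.26 / 3.5
= 11.22 METs

11.22 METs


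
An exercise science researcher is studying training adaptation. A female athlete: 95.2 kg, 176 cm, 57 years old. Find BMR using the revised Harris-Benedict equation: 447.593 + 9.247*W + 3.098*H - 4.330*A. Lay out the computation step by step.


Intercept = 447.593
Weight contribution = 9.247 * 95.2 = 880.3144
Height contribution = 3.098 * 176 = 545.248
Age contribution = 4.33 * 57 = 246.81
BMR = 447.593 + 880.3144 + 545.248 - 246.81
= 1626.35 kcal/day

1626.35 kcal/day


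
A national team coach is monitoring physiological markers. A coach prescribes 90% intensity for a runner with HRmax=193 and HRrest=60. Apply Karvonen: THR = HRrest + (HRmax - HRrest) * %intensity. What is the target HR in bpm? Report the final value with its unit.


Heart rate reserve = 193 - 60 = 133
Intensity fraction = 90 / 100 = 0.9
THR = 60 + 133 * 0.9 = 179.7 bpm

179.7 bpm


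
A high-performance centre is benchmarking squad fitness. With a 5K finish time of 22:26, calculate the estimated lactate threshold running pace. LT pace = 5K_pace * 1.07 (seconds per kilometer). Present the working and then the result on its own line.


Race duration = 1346 s for 5 km
Average pace = 1346 / 5 = 269.2 s/km
LT pace = 269.2 * 1.07
= 288.04 s/km

288.04 s/km


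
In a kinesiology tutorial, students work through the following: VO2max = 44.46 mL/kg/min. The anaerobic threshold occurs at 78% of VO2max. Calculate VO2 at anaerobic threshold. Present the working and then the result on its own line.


AT fraction = 78 / 100 = 0.78
AT VO2 = 44.46 * 0.78
= 34.68 mL/kg/min

34.68 mL/kg/min


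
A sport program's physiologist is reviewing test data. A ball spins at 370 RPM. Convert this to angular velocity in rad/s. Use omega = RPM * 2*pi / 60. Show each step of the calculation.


omega = 370 * 2 * pi / 60
= 370 * 6.28318531 / 60
= 2324.779 / 60
= 38.746 rad/s

38.746 rad/s


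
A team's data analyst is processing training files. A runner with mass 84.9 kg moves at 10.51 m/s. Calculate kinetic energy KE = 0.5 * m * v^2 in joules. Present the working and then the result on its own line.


v^2 = 10.51^2 = 110.4601
KE = 0.5 * 84.9 * 110.4601
= 4689.03 J

4689.03 J


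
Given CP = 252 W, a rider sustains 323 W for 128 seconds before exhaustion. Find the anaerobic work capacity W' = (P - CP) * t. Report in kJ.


Excess power = 323 - 252 = 71 W
Work above CP = 71 * 128 = 9088 J
W' = 9.088 kJ

9.088 kJ


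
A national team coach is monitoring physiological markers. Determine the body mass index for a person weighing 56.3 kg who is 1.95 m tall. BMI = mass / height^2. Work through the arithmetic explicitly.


BMI = mass / height^2
= 56.3 / 1.95^2
= 56.3 / 3.8025
= 14.81 kg/m^2

14.81 kg/m^2


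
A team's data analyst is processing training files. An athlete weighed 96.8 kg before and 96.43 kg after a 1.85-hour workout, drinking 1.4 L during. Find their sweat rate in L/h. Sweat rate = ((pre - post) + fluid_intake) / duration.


Body mass change = 0.37 kg
Total sweat loss = 0.37 + 1.4 = 1.77 L
Rate = 1.77 / 1.85 = 0.957 L/h

0.957 L/h


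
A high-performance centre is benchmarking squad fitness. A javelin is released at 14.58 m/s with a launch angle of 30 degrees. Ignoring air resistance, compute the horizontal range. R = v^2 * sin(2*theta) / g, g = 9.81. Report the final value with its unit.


Launch speed squared = 212.5764
sin(2 * 30 deg) = 0.866025
Range = 212.5764 * 0.866025 / 9.81
= 18.766 m

18.766 m


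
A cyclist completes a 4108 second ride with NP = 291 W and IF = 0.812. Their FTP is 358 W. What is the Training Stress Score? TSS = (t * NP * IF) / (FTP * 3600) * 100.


t * NP * IF = 4108 * 291 * 0.812 = 970687.536
FTP * 3600 = 1288800
TSS = (970687.536 / 1288800) * 100 = 75.32

75.32 TSS


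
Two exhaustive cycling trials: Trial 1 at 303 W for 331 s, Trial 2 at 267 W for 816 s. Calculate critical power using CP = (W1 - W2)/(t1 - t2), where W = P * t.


W1 = 303 * 331 = 100293 J
W2 = 267 * 816 = 217872 J
CP = (100293 - 217872) / (331 - 816)
= -117579 / -485
= 242.43 W

242.43 W


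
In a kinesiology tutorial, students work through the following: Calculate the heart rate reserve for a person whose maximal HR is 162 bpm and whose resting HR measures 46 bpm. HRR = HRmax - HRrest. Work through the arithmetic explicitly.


HRmax = 162 bpm
HRrest = 46 bpm
HRR = 162 - 46 = 116 bpm

116 bpm


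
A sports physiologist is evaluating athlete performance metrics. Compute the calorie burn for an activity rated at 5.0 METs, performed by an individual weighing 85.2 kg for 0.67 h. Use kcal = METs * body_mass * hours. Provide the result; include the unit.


Product of METs and mass = 5.0 * 85.2 = 426.0
Total kcal = 426.0 * 0.67 = 285.42 kcal

285.42 kcal


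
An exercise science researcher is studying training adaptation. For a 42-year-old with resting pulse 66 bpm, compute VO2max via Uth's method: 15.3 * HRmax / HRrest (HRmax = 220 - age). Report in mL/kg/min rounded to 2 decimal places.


Step 1: HRmax = 220 - 42 = 178 bpm
Step 2: Ratio = 178 / 66 = 2.697
Step 3: VO2max = 15.3 * 2.697 = 41.26 mL/kg/min

41.26 mL/kg/min


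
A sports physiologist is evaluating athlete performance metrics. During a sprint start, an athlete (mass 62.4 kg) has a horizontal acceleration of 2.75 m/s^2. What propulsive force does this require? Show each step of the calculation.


Propulsive force = mass * acceleration
= 62.4 kg * 2.75 m/s^2
= 171.6 N

171.6 N


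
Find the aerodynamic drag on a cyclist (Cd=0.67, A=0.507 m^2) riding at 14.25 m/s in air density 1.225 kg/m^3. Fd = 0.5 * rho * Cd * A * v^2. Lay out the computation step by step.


Fd = 0.5 * 1.225 * 0.67 * 0.507 * 14.25^2
= 0.5 * 1.225 * 0.67 * 0.507 * 203.0625
= 42.249 N

42.249 N


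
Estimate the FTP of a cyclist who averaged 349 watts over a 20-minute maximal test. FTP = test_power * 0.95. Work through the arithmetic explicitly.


FTP = 349 * 0.95 = 331.55 W

331.55 W


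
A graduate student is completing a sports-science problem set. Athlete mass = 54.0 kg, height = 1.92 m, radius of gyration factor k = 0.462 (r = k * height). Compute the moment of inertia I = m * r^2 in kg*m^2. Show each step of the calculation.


r = k * height = 0.462 * 1.92 = 0.88704 m
r^2 = 0.88704^2 = 0.78684
I = 54.0 * 0.78684 = 42.489 kg*m^2

42.489 kg*m^2


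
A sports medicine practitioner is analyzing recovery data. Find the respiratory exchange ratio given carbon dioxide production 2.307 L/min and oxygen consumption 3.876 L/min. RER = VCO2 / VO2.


VCO2 = 2.307 L/min
VO2 = 3.876 L/min
RER = 2.307 / 3.876 = 0.5952

0.5952


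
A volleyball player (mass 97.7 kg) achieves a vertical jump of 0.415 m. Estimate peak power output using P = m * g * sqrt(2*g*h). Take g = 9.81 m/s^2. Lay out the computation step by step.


2 * g * h = 2 * 9.81 * 0.415 = 8.1423
sqrt(8.1423) = 2.853472 m/s
P = 97.7 * 9.81 * 2.853472 = 2734.87 W

2734.87 W


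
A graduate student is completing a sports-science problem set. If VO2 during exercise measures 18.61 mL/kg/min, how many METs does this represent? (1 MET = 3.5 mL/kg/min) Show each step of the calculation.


METs = VO2 / 3.5 = 18.61 / 3.5 = 5.32

5.32 METs


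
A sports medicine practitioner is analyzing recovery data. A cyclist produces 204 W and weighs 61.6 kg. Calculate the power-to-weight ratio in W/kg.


P/W = power / mass
= 204 / 61.6
= 3.312 W/kg

3.312 W/kg


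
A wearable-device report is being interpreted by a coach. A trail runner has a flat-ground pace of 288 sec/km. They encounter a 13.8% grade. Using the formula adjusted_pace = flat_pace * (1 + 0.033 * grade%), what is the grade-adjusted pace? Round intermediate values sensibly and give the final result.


Grade factor = 1 + 0.033 * 13.8 = 1.4554
Adjusted = 288 * 1.4554 = 419.16 sec/km

419.16 s/km


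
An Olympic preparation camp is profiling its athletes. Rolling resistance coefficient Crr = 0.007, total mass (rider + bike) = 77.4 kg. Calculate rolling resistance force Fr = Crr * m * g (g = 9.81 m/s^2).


Fr = Crr * m * g
= 0.007 * 77.4 * 9.81
= 5.315 N

5.315 N


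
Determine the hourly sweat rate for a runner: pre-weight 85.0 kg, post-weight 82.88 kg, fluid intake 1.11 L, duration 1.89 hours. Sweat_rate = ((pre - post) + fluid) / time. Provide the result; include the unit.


Mass lost = 85.0 - 82.88 = 2.12 kg
Add fluid consumed: 2.12 + 1.11 = 3.23 L total sweat
Sweat rate = 3.23 / 1.89 = 1.709 L/h

1.709 L/h


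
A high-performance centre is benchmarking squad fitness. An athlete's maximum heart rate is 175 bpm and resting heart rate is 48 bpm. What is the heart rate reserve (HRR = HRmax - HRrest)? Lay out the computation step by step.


HRR = HRmax - HRrest
= 175 - 48
= 127 bpm

127 bpm


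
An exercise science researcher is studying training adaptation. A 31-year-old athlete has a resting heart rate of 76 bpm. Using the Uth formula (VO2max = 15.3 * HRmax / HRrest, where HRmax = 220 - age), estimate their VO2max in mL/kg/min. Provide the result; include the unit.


HRmax = 220 - 31 = 189 bpm
Ratio = HRmax / HRrest = 189 / 76 = 2.4868
VO2max = 15.3 * 2.4868 = 38.05 mL/kg/min

38.05 mL/kg/min


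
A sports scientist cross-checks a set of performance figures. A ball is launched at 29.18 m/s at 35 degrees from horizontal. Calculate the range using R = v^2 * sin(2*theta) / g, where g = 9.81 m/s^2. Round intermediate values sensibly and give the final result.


sin(2 * 35) = sin(70) = 0.939693
v^2 = 29.18^2 = 851.4724
R = 851.4724 * 0.939693 / 9.81
= 81.562 m

81.562 m


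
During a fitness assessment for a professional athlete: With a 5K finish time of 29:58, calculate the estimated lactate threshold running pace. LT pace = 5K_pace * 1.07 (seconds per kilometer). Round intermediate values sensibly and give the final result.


Race duration = 1798 s for 5 km
Average pace = 1798 / 5 = 359.6 s/km
LT pace = 359.6 * 1.07
= 384.77 s/km

384.77 s/km


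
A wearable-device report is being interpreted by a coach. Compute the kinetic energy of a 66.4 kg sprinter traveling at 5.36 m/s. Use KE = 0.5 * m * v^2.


Velocity squared = 28.7296
KE = 0.5 * 66.4 * 28.7296 = 953.82 J

953.82 J


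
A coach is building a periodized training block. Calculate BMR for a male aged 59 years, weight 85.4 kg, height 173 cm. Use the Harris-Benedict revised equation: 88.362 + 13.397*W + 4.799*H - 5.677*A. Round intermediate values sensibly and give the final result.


Substituting values:
W term = 13.397 * 85.4 = 1144.1038
H term = 4.799 * 173 = 830.227
A term = 5.677 * 59 = 334.943
BMR = 1727.75 kcal/day

1727.75 kcal/day


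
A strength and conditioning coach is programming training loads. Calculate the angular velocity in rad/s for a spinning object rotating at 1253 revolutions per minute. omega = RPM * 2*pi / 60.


omega = RPM * 2*pi / 60
= 1253 * 6.28318531 / 60
= 131.214 rad/s

131.214 rad/s


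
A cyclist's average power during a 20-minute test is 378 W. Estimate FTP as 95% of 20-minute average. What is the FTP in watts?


FTP = 20-min power * 0.95
= 378 * 0.95
= 359.1 W

359.1 W


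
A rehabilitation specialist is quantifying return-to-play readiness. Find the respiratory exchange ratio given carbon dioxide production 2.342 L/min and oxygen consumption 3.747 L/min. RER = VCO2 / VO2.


VCO2 = 2.342 L/min
VO2 = 3.747 L/min
RER = 2.342 / 3.747 = 0.625

0.625


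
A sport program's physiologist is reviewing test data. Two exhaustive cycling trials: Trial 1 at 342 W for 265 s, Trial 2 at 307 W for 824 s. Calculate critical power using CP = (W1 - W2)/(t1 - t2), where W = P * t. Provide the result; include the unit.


W1 = 342 * 265 = 90630 J
W2 = 307 * 824 = 252968 J
CP = (90630 - 252968) / (265 - 824)
= -162338 / -559
= 290.41 W

290.41 W


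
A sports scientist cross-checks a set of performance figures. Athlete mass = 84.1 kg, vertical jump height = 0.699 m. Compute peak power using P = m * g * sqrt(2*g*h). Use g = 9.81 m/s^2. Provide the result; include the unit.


sqrt(2 * 9.81 * 0.699) = sqrt(13.71438) = 3.703293 m/s
P = 84.1 * 9.81 * 3.703293
= 3055.29 W

3055.29 W


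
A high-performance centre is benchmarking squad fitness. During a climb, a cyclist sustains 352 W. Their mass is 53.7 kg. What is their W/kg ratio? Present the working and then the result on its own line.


Power-to-weight = 352 W / 53.7 kg
= 6.555 W/kg

6.555 W/kg


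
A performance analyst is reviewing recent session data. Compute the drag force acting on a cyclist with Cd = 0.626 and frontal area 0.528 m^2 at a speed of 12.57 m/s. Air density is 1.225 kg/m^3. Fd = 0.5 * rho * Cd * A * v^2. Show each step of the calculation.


Step 1: v^2 = 158.0049
Step 2: Fd = 0.5 * 1.225 * 0.626 * 0.528 * 158.0049
= 31.988 N

31.988 N


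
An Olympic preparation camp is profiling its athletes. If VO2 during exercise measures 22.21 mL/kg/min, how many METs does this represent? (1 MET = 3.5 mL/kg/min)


METs = VO2 / 3.5 = 22.21 / 3.5 = 6.35

6.35 METs


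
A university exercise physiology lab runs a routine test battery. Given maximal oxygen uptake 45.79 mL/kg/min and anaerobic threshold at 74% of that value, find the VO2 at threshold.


Percentage as decimal = 0.74
VO2 at AT = 45.79 * 0.74 = 33.88 mL/kg/min

33.88 mL/kg/min


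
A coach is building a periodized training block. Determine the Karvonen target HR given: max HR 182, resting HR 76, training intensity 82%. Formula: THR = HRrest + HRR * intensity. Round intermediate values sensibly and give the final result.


HRR = HRmax - HRrest = 182 - 76 = 106
THR = 76 + 106 * 0.82
= 162.92 bpm

162.92 bpm


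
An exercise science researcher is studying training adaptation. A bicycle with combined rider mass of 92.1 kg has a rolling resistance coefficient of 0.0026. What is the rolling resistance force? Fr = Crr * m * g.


Fr = 0.0026 * 92.1 * 9.81
= 0.23946 * 9.81
= 2.349 N

2.349 N


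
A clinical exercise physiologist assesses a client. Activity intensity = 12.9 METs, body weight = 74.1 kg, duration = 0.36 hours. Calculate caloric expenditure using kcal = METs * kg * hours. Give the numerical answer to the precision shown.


kcal = 12.9 * 74.1 * 0.36
= 955.89 * 0.36
= 344.12 kcal

344.12 kcal


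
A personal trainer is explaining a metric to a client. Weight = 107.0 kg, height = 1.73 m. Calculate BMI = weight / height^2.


height^2 = 1.73^2 = 2.9929
BMI = 107.0 / 2.9929 = 35.75 kg/m^2

35.75 kg/m^2


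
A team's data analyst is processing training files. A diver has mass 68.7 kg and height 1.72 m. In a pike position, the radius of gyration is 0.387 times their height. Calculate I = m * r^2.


r = 0.387 * 1.72 = 0.66564 m
I = m * r^2 = 68.7 * 0.443077 = 30.439 kg*m^2

30.439 kg*m^2


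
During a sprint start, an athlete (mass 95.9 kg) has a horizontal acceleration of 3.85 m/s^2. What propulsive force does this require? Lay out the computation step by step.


Propulsive force = mass * acceleration
= 95.9 kg * 3.85 m/s^2
= 369.22 N

369.22 N


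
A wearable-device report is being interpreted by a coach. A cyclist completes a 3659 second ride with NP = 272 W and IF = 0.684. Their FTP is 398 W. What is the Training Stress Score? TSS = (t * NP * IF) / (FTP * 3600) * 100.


t * NP * IF = 3659 * 272 * 0.684 = 680749.632
FTP * 3600 = 1432800
TSS = (680749.632 / 1432800) * 100 = 47.51

47.51 TSS


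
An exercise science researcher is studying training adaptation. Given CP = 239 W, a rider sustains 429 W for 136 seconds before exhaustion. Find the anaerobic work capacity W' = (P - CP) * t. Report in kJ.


Excess power = 429 - 239 = 190 W
Work above CP = 190 * 136 = 25840 J
W' = 25.84 kJ

25.84 kJ


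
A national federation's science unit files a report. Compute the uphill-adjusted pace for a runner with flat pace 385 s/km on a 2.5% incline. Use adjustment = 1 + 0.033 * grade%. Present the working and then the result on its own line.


Adjustment factor = 1 + 0.033 * 2.5 = 1.0825
Grade-adjusted pace = 385 * 1.0825 = 416.76 s/km

416.76 s/km


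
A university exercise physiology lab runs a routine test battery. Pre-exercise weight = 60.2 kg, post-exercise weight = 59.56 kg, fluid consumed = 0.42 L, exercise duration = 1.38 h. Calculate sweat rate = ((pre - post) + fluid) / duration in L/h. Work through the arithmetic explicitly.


Weight loss = 60.2 - 59.56 = 0.64 kg (approx L)
Total sweat = 0.64 + 0.42 = 1.06 L
Sweat rate = 1.06 / 1.38 = 0.768 L/h

0.768 L/h


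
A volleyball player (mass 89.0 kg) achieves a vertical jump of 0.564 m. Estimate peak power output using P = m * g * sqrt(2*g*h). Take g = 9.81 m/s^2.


2 * g * h = 2 * 9.81 * 0.564 = 11.06568
sqrt(11.06568) = 3.326512 m/s
P = 89.0 * 9.81 * 3.326512 = 2904.34 W

2904.34 W


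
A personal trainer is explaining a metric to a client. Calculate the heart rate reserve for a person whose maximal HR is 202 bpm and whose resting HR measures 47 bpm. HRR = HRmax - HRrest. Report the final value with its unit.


HRmax = 202 bpm
HRrest = 47 bpm
HRR = 202 - 47 = 155 bpm

155 bpm


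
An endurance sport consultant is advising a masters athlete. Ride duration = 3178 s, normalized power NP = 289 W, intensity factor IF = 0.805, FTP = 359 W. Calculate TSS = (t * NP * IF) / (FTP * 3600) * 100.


Numerator = 3178 * 289 * 0.805 = 739345.81
Denominator = 359 * 3600 = 1292400
TSS = 739345.81 / 1292400 * 100
= 57.21

57.21 TSS


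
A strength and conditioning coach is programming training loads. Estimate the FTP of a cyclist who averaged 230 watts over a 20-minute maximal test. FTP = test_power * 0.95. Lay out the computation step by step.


FTP = 230 * 0.95 = 218.5 W

218.5 W


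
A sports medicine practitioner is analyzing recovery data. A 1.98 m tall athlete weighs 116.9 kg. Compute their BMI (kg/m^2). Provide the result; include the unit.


height^2 = 3.9204 m^2
BMI = 116.9 / 3.9204 = 29.82 kg/m^2

29.82 kg/m^2


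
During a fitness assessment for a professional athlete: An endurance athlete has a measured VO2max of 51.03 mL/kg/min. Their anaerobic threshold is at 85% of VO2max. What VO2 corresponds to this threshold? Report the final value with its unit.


Anaerobic threshold VO2 = VO2max * 85%
= 51.03 * 0.85
= 43.38 mL/kg/min

43.38 mL/kg/min


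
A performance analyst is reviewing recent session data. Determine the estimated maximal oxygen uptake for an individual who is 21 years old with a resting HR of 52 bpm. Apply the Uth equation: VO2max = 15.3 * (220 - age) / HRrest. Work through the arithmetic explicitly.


HRmax = 220 - 21 = 199
VO2max = 15.3 * (199 / 52)
= 15.3 * 3.8269
= 58.55 mL/kg/min

58.55 mL/kg/min


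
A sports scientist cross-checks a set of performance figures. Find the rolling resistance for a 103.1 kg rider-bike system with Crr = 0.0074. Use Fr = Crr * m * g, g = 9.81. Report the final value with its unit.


m * g = 103.1 * 9.81 = 1011.411 N
Fr = 0.0074 * 1011.411 = 7.484 N

7.484 N


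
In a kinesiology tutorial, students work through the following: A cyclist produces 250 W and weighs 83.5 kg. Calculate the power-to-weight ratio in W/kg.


P/W = power / mass
= 250 / 83.5
= 2.994 W/kg

2.994 W/kg


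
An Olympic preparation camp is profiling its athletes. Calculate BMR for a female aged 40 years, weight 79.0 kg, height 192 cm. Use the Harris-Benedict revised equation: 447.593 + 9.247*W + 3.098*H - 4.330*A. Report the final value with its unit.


Substituting values:
W term = 9.247 * 79.0 = 730.513
H term = 3.098 * 192 = 594.816
A term = 4.330 * 40 = 173.2
BMR = 1599.72 kcal/day

1599.72 kcal/day


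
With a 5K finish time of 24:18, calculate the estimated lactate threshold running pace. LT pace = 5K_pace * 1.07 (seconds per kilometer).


Race duration = 1458 s for 5 km
Average pace = 1458 / 5 = 291.6 s/km
LT pace = 291.6 * 1.07
= 312.01 s/km

312.01 s/km


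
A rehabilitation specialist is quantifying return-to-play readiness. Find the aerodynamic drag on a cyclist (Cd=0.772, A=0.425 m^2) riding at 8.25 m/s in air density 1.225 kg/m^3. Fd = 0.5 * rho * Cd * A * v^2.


Fd = 0.5 * 1.225 * 0.772 * 0.425 * 8.25^2
= 0.5 * 1.225 * 0.772 * 0.425 * 68.0625
= 13.678 N

13.678 N


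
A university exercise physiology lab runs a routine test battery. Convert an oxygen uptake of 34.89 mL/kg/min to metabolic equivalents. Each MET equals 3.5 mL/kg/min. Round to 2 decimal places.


One MET = 3.5 mL/kg/min
Number of METs = 34.89 / 3.5
= 9.97 METs

9.97 METs


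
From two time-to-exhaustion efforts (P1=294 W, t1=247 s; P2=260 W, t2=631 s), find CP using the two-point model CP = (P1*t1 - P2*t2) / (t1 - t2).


Work in trial 1 = 72618 J
Work in trial 2 = 164060 J
Delta work = -91442 J
Delta time = -384 s
CP = -91442 / -384 = 238.13 W

238.13 W


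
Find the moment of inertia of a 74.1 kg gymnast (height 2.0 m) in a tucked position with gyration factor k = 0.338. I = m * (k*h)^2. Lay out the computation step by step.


Radius of gyration = 0.338 * 2.0 = 0.676 m
I = 74.1 * 0.676^2
= 74.1 * 0.456976
= 33.862 kg*m^2

33.862 kg*m^2


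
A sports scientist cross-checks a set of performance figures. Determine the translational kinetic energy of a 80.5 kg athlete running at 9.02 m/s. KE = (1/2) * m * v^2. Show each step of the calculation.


KE = 0.5 * m * v^2
= 0.5 * 80.5 * 9.02^2
= 0.5 * 80.5 * 81.3604
= 3274.76 J

3274.76 J


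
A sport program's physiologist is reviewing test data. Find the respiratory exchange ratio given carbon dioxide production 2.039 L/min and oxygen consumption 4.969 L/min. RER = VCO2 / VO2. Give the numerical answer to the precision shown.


VCO2 = 2.039 L/min
VO2 = 4.969 L/min
RER = 2.039 / 4.969 = 0.4103

0.4103


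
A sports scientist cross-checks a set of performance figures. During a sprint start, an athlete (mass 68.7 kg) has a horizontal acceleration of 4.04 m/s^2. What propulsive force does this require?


Propulsive force = mass * acceleration
= 68.7 kg * 4.04 m/s^2
= 277.55 N

277.55 N


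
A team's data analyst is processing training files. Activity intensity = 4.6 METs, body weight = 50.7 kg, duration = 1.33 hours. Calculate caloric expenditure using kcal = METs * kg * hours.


kcal = 4.6 * 50.7 * 1.33
= 233.22 * 1.33
= 310.18 kcal

310.18 kcal


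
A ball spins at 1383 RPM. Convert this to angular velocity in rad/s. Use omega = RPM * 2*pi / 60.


omega = 1383 * 2 * pi / 60
= 1383 * 6.28318531 / 60
= 8689.645 / 60
= 144.827 rad/s

144.827 rad/s


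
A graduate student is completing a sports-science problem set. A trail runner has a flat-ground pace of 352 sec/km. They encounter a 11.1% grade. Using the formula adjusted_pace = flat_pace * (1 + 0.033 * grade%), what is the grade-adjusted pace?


Grade factor = 1 + 0.033 * 11.1 = 1.3663
Adjusted = 352 * 1.3663 = 480.94 sec/km

480.94 s/km


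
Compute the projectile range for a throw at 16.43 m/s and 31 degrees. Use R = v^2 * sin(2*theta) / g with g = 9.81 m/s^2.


Two times the angle = 62 degrees
sin(62) = 0.882948
R = 269.9449 * 0.882948 / 9.81 = 24.296 m

24.296 m


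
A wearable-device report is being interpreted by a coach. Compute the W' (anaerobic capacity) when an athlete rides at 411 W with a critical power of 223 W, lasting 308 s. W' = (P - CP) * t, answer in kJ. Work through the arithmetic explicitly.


Above-CP power = 188 W
Duration = 308 s
W' = 188 * 308 = 57904 J
Convert: 57904 / 1000 = 57.904 kJ

57.904 kJ


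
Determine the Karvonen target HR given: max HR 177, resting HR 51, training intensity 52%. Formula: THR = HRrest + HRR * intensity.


HRR = HRmax - HRrest = 177 - 51 = 126
THR = 51 + 126 * 0.52
= 116.52 bpm

116.52 bpm


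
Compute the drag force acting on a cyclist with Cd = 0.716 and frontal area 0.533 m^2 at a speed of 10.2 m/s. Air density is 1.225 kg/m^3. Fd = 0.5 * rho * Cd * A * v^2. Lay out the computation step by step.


Step 1: v^2 = 104.04
Step 2: Fd = 0.5 * 1.225 * 0.716 * 0.533 * 104.04
= 24.319 N

24.319 N


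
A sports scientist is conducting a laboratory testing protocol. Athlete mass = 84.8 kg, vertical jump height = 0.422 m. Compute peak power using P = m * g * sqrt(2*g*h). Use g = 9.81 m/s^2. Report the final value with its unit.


sqrt(2 * 9.81 * 0.422) = sqrt(8.27964) = 2.877436 m/s
P = 84.8 * 9.81 * 2.877436
= 2393.7 W

2393.7 W


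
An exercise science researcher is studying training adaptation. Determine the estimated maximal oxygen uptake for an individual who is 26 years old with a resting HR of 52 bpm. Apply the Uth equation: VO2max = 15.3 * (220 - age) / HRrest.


HRmax = 220 - 26 = 194
VO2max = 15.3 * (194 / 52)
= 15.3 * 3.7308
= 57.08 mL/kg/min

57.08 mL/kg/min


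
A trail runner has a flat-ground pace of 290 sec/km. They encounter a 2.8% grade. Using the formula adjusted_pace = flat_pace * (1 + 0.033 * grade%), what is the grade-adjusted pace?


Grade factor = 1 + 0.033 * 2.8 = 1.0924
Adjusted = 290 * 1.0924 = 316.8 sec/km

316.8 s/km


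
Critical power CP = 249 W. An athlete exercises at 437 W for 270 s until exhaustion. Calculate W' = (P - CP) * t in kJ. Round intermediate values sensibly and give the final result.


P - CP = 437 - 249 = 188 W
W' = 188 * 270 = 50760 J
= 50760 / 1000 = 50.76 kJ

50.76 kJ


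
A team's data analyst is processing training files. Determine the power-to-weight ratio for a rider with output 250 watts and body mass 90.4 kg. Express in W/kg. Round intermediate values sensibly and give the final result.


P/W = 250 / 90.4 = 2.765 W/kg

2.765 W/kg


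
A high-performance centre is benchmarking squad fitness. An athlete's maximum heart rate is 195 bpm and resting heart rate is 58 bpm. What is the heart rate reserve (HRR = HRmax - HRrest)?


HRR = HRmax - HRrest
= 195 - 58
= 137 bpm

137 bpm


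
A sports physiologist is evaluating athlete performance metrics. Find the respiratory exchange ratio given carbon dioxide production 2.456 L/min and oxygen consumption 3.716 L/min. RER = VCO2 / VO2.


VCO2 = 2.456 L/min
VO2 = 3.716 L/min
RER = 2.456 / 3.716 = 0.6609

0.6609


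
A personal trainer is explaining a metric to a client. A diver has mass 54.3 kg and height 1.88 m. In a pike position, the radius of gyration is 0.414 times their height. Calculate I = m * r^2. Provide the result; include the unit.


r = 0.414 * 1.88 = 0.77832 m
I = m * r^2 = 54.3 * 0.605782 = 32.894 kg*m^2

32.894 kg*m^2


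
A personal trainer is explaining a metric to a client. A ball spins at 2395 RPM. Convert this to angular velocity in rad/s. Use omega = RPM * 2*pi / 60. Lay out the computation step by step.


omega = 2395 * 2 * pi / 60
= 2395 * 6.28318531 / 60
= 15048.229 / 60
= 250.804 rad/s

250.804 rad/s


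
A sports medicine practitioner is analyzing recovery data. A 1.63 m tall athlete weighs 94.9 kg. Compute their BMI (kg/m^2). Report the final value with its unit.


height^2 = 2.6569 m^2
BMI = 94.9 / 2.6569 = 35.72 kg/m^2

35.72 kg/m^2


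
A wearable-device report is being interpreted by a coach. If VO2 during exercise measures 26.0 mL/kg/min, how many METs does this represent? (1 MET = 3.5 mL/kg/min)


METs = VO2 / 3.5 = 26.0 / 3.5 = 7.43

7.43 METs


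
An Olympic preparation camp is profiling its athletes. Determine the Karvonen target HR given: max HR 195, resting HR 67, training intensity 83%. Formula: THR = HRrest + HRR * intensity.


HRR = HRmax - HRrest = 195 - 67 = 128
THR = 67 + 128 * 0.83
= 173.24 bpm

173.24 bpm


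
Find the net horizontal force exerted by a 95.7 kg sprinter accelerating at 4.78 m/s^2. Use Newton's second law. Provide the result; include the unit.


Newton's second law: F = m * a
F = 95.7 * 4.78 = 457.45 N

457.45 N


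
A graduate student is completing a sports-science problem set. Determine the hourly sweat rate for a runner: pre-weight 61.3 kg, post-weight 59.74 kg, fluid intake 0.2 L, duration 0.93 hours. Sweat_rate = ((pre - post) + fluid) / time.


Mass lost = 61.3 - 59.74 = 1.56 kg
Add fluid consumed: 1.56 + 0.2 = 1.76 L total sweat
Sweat rate = 1.76 / 0.93 = 1.892 L/h

1.892 L/h


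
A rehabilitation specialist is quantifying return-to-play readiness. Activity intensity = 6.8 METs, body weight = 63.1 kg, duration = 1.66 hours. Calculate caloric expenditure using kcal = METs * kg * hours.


kcal = 6.8 * 63.1 * 1.66
= 429.08 * 1.66
= 712.27 kcal

712.27 kcal


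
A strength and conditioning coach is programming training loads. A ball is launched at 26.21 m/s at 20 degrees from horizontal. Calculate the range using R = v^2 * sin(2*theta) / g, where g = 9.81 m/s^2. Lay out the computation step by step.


sin(2 * 20) = sin(40) = 0.642788
v^2 = 26.21^2 = 686.9641
R = 686.9641 * 0.642788 / 9.81
= 45.012 m

45.012 m


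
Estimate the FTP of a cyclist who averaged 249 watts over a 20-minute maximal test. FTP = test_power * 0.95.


FTP = 249 * 0.95 = 236.55 W

236.55 W


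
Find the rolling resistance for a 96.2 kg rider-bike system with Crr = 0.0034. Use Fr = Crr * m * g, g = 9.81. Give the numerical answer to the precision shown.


m * g = 96.2 * 9.81 = 943.722 N
Fr = 0.0034 * 943.722 = 3.209 N

3.209 N


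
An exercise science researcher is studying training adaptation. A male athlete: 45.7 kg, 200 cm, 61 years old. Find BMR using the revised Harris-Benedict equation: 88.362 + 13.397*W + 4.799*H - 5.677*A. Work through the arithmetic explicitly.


Intercept = 88.362
Weight contribution = 13.397 * 45.7 = 612.2429
Height contribution = 4.799 * 200 = 959.8
Age contribution = 5.677 * 61 = 346.297
BMR = 88.362 + 612.2429 + 959.8 - 346.297
= 1314.11 kcal/day

1314.11 kcal/day


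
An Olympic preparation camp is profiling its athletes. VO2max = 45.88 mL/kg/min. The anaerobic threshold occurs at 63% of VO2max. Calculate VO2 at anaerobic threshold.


AT fraction = 63 / 100 = 0.63
AT VO2 = 45.88 * 0.63
= 28.9 mL/kg/min

28.9 mL/kg/min


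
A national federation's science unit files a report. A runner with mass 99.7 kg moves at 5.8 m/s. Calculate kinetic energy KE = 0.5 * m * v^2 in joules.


v^2 = 5.8^2 = 33.64
KE = 0.5 * 99.7 * 33.64
= 1676.95 J

1676.95 J


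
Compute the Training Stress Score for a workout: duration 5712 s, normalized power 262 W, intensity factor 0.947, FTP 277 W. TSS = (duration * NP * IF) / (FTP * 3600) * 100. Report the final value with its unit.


Product = 5712 * 262 * 0.947 = 1417227.168
Base = 277 * 3600 = 997200
TSS = 1417227.168 / 997200 * 100 = 142.12

142.12 TSS


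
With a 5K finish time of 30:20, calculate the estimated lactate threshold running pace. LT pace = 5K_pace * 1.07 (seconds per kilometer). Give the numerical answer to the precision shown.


Race duration = 1820 s for 5 km
Average pace = 1820 / 5 = 364.0 s/km
LT pace = 364.0 * 1.07
= 389.48 s/km

389.48 s/km


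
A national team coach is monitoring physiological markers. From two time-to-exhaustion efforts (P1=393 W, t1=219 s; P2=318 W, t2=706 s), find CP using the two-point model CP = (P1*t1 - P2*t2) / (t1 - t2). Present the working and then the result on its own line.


Work in trial 1 = 86067 J
Work in trial 2 = 224508 J
Delta work = -138441 J
Delta time = -487 s
CP = -138441 / -487 = 284.27 W

284.27 W


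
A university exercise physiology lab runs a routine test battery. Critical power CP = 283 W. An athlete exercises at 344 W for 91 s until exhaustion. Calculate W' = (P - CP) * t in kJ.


P - CP = 344 - 283 = 61 W
W' = 61 * 91 = 5551 J
= 5551 / 1000 = 5.551 kJ

5.551 kJ


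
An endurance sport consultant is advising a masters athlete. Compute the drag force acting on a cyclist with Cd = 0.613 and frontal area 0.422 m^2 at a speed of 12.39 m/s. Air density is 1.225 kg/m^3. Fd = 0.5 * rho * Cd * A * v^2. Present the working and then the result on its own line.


Step 1: v^2 = 153.5121
Step 2: Fd = 0.5 * 1.225 * 0.613 * 0.422 * 153.5121
= 24.323 N

24.323 N
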